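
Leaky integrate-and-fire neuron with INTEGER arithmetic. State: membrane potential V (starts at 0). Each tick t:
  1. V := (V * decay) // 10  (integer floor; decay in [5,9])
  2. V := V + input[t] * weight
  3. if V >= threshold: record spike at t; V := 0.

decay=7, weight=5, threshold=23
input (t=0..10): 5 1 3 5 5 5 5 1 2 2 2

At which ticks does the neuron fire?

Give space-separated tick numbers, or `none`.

t=0: input=5 -> V=0 FIRE
t=1: input=1 -> V=5
t=2: input=3 -> V=18
t=3: input=5 -> V=0 FIRE
t=4: input=5 -> V=0 FIRE
t=5: input=5 -> V=0 FIRE
t=6: input=5 -> V=0 FIRE
t=7: input=1 -> V=5
t=8: input=2 -> V=13
t=9: input=2 -> V=19
t=10: input=2 -> V=0 FIRE

Answer: 0 3 4 5 6 10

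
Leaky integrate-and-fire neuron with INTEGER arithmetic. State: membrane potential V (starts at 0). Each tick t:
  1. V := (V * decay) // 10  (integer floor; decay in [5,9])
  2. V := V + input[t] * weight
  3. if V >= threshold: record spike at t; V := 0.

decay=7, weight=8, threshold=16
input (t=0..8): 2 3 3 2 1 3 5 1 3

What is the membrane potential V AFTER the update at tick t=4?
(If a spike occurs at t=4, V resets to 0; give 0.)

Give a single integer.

Answer: 8

Derivation:
t=0: input=2 -> V=0 FIRE
t=1: input=3 -> V=0 FIRE
t=2: input=3 -> V=0 FIRE
t=3: input=2 -> V=0 FIRE
t=4: input=1 -> V=8
t=5: input=3 -> V=0 FIRE
t=6: input=5 -> V=0 FIRE
t=7: input=1 -> V=8
t=8: input=3 -> V=0 FIRE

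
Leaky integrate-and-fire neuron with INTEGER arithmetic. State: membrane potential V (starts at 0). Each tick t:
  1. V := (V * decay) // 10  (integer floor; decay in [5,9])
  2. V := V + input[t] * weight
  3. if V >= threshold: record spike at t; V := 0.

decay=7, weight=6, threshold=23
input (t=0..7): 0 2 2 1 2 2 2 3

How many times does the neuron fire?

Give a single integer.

t=0: input=0 -> V=0
t=1: input=2 -> V=12
t=2: input=2 -> V=20
t=3: input=1 -> V=20
t=4: input=2 -> V=0 FIRE
t=5: input=2 -> V=12
t=6: input=2 -> V=20
t=7: input=3 -> V=0 FIRE

Answer: 2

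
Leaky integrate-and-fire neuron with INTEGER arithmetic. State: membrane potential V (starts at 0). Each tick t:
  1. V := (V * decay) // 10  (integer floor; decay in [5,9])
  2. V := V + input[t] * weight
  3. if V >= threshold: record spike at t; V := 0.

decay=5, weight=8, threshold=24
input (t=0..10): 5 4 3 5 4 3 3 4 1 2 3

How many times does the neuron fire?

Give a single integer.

Answer: 9

Derivation:
t=0: input=5 -> V=0 FIRE
t=1: input=4 -> V=0 FIRE
t=2: input=3 -> V=0 FIRE
t=3: input=5 -> V=0 FIRE
t=4: input=4 -> V=0 FIRE
t=5: input=3 -> V=0 FIRE
t=6: input=3 -> V=0 FIRE
t=7: input=4 -> V=0 FIRE
t=8: input=1 -> V=8
t=9: input=2 -> V=20
t=10: input=3 -> V=0 FIRE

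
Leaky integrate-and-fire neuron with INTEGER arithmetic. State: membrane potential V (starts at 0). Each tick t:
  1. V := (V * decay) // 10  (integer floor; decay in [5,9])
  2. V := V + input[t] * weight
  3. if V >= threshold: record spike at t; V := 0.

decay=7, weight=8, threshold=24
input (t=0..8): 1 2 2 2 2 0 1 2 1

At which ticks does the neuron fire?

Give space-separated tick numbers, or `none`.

Answer: 2 4

Derivation:
t=0: input=1 -> V=8
t=1: input=2 -> V=21
t=2: input=2 -> V=0 FIRE
t=3: input=2 -> V=16
t=4: input=2 -> V=0 FIRE
t=5: input=0 -> V=0
t=6: input=1 -> V=8
t=7: input=2 -> V=21
t=8: input=1 -> V=22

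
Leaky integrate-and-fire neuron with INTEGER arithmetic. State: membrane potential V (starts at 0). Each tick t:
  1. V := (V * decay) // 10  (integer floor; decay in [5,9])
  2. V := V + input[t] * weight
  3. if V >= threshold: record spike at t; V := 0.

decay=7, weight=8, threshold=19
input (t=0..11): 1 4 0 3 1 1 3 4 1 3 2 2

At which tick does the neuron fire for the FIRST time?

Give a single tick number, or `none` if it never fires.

Answer: 1

Derivation:
t=0: input=1 -> V=8
t=1: input=4 -> V=0 FIRE
t=2: input=0 -> V=0
t=3: input=3 -> V=0 FIRE
t=4: input=1 -> V=8
t=5: input=1 -> V=13
t=6: input=3 -> V=0 FIRE
t=7: input=4 -> V=0 FIRE
t=8: input=1 -> V=8
t=9: input=3 -> V=0 FIRE
t=10: input=2 -> V=16
t=11: input=2 -> V=0 FIRE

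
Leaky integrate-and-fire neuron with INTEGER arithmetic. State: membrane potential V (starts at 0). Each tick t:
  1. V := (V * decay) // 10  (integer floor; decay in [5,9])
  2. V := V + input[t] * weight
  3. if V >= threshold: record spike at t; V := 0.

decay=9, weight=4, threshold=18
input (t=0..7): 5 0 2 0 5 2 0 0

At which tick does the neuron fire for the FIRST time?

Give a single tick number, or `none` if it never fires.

t=0: input=5 -> V=0 FIRE
t=1: input=0 -> V=0
t=2: input=2 -> V=8
t=3: input=0 -> V=7
t=4: input=5 -> V=0 FIRE
t=5: input=2 -> V=8
t=6: input=0 -> V=7
t=7: input=0 -> V=6

Answer: 0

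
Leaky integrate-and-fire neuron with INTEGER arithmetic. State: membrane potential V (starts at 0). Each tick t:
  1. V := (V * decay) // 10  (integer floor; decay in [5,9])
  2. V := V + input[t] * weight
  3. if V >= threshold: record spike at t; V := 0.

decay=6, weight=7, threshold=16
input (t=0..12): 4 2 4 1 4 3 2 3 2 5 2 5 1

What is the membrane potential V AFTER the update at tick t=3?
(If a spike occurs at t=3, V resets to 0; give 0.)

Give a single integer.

t=0: input=4 -> V=0 FIRE
t=1: input=2 -> V=14
t=2: input=4 -> V=0 FIRE
t=3: input=1 -> V=7
t=4: input=4 -> V=0 FIRE
t=5: input=3 -> V=0 FIRE
t=6: input=2 -> V=14
t=7: input=3 -> V=0 FIRE
t=8: input=2 -> V=14
t=9: input=5 -> V=0 FIRE
t=10: input=2 -> V=14
t=11: input=5 -> V=0 FIRE
t=12: input=1 -> V=7

Answer: 7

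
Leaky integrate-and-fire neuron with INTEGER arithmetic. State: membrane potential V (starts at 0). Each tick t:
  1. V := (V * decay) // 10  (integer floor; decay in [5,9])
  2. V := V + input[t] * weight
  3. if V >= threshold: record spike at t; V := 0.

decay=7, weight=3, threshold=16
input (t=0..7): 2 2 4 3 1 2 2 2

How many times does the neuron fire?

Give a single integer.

t=0: input=2 -> V=6
t=1: input=2 -> V=10
t=2: input=4 -> V=0 FIRE
t=3: input=3 -> V=9
t=4: input=1 -> V=9
t=5: input=2 -> V=12
t=6: input=2 -> V=14
t=7: input=2 -> V=15

Answer: 1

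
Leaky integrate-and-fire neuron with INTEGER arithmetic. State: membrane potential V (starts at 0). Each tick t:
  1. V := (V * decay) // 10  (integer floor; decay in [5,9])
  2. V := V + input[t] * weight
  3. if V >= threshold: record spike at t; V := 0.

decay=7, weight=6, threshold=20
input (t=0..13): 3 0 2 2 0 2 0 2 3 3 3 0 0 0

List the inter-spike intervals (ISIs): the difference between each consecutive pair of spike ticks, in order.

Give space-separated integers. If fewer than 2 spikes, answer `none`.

Answer: 6 2

Derivation:
t=0: input=3 -> V=18
t=1: input=0 -> V=12
t=2: input=2 -> V=0 FIRE
t=3: input=2 -> V=12
t=4: input=0 -> V=8
t=5: input=2 -> V=17
t=6: input=0 -> V=11
t=7: input=2 -> V=19
t=8: input=3 -> V=0 FIRE
t=9: input=3 -> V=18
t=10: input=3 -> V=0 FIRE
t=11: input=0 -> V=0
t=12: input=0 -> V=0
t=13: input=0 -> V=0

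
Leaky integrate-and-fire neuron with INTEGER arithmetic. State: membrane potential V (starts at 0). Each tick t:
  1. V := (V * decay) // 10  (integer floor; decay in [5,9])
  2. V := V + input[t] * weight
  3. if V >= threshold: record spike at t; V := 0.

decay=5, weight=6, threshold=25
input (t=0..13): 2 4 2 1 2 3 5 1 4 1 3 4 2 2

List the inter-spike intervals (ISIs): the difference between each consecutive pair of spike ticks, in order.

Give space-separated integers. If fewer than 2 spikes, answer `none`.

Answer: 4 1 2 3

Derivation:
t=0: input=2 -> V=12
t=1: input=4 -> V=0 FIRE
t=2: input=2 -> V=12
t=3: input=1 -> V=12
t=4: input=2 -> V=18
t=5: input=3 -> V=0 FIRE
t=6: input=5 -> V=0 FIRE
t=7: input=1 -> V=6
t=8: input=4 -> V=0 FIRE
t=9: input=1 -> V=6
t=10: input=3 -> V=21
t=11: input=4 -> V=0 FIRE
t=12: input=2 -> V=12
t=13: input=2 -> V=18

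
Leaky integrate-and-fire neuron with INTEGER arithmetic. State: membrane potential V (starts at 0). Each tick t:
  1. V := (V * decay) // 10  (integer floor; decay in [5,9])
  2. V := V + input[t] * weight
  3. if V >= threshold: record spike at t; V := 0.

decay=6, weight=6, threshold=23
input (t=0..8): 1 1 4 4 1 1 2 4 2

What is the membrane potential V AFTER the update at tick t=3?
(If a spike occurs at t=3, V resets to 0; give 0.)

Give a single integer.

Answer: 0

Derivation:
t=0: input=1 -> V=6
t=1: input=1 -> V=9
t=2: input=4 -> V=0 FIRE
t=3: input=4 -> V=0 FIRE
t=4: input=1 -> V=6
t=5: input=1 -> V=9
t=6: input=2 -> V=17
t=7: input=4 -> V=0 FIRE
t=8: input=2 -> V=12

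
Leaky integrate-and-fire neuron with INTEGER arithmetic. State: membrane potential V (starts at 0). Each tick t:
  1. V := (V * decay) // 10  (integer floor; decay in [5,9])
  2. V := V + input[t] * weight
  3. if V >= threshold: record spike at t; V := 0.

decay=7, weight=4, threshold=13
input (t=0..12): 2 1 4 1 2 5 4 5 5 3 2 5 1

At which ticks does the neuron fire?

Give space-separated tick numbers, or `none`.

Answer: 2 5 6 7 8 10 11

Derivation:
t=0: input=2 -> V=8
t=1: input=1 -> V=9
t=2: input=4 -> V=0 FIRE
t=3: input=1 -> V=4
t=4: input=2 -> V=10
t=5: input=5 -> V=0 FIRE
t=6: input=4 -> V=0 FIRE
t=7: input=5 -> V=0 FIRE
t=8: input=5 -> V=0 FIRE
t=9: input=3 -> V=12
t=10: input=2 -> V=0 FIRE
t=11: input=5 -> V=0 FIRE
t=12: input=1 -> V=4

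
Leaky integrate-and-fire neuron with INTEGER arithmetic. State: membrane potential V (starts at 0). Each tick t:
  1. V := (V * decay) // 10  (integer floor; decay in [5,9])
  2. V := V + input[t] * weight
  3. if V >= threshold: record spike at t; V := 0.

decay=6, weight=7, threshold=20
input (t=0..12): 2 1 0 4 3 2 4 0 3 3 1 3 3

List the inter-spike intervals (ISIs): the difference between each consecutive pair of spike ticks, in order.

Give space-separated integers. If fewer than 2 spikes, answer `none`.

Answer: 1 2 2 1 2 1

Derivation:
t=0: input=2 -> V=14
t=1: input=1 -> V=15
t=2: input=0 -> V=9
t=3: input=4 -> V=0 FIRE
t=4: input=3 -> V=0 FIRE
t=5: input=2 -> V=14
t=6: input=4 -> V=0 FIRE
t=7: input=0 -> V=0
t=8: input=3 -> V=0 FIRE
t=9: input=3 -> V=0 FIRE
t=10: input=1 -> V=7
t=11: input=3 -> V=0 FIRE
t=12: input=3 -> V=0 FIRE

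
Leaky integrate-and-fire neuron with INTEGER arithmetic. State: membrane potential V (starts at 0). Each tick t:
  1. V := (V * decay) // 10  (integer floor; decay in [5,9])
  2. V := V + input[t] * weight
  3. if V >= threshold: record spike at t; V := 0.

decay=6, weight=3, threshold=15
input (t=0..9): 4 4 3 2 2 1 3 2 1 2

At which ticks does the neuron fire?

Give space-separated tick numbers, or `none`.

t=0: input=4 -> V=12
t=1: input=4 -> V=0 FIRE
t=2: input=3 -> V=9
t=3: input=2 -> V=11
t=4: input=2 -> V=12
t=5: input=1 -> V=10
t=6: input=3 -> V=0 FIRE
t=7: input=2 -> V=6
t=8: input=1 -> V=6
t=9: input=2 -> V=9

Answer: 1 6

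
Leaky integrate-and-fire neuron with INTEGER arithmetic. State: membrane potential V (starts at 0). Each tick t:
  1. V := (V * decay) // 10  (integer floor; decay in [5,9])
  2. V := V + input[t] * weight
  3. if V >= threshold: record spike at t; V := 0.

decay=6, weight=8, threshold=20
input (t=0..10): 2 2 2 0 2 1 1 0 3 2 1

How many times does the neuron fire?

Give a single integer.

t=0: input=2 -> V=16
t=1: input=2 -> V=0 FIRE
t=2: input=2 -> V=16
t=3: input=0 -> V=9
t=4: input=2 -> V=0 FIRE
t=5: input=1 -> V=8
t=6: input=1 -> V=12
t=7: input=0 -> V=7
t=8: input=3 -> V=0 FIRE
t=9: input=2 -> V=16
t=10: input=1 -> V=17

Answer: 3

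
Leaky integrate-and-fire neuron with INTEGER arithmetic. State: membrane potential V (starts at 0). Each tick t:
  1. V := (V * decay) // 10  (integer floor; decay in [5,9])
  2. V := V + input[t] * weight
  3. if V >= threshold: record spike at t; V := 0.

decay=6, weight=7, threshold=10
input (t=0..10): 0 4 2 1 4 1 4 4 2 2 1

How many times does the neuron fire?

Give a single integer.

Answer: 7

Derivation:
t=0: input=0 -> V=0
t=1: input=4 -> V=0 FIRE
t=2: input=2 -> V=0 FIRE
t=3: input=1 -> V=7
t=4: input=4 -> V=0 FIRE
t=5: input=1 -> V=7
t=6: input=4 -> V=0 FIRE
t=7: input=4 -> V=0 FIRE
t=8: input=2 -> V=0 FIRE
t=9: input=2 -> V=0 FIRE
t=10: input=1 -> V=7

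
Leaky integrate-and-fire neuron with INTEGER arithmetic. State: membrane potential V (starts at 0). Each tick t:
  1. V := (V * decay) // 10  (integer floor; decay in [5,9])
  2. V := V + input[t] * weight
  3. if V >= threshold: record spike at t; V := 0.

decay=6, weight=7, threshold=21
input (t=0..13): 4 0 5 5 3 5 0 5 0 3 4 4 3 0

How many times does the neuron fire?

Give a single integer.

t=0: input=4 -> V=0 FIRE
t=1: input=0 -> V=0
t=2: input=5 -> V=0 FIRE
t=3: input=5 -> V=0 FIRE
t=4: input=3 -> V=0 FIRE
t=5: input=5 -> V=0 FIRE
t=6: input=0 -> V=0
t=7: input=5 -> V=0 FIRE
t=8: input=0 -> V=0
t=9: input=3 -> V=0 FIRE
t=10: input=4 -> V=0 FIRE
t=11: input=4 -> V=0 FIRE
t=12: input=3 -> V=0 FIRE
t=13: input=0 -> V=0

Answer: 10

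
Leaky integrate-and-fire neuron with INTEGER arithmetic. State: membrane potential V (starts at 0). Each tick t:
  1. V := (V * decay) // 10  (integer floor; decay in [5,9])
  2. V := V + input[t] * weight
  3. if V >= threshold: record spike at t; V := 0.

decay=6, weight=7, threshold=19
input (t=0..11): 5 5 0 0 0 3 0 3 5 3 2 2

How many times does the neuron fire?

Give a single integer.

t=0: input=5 -> V=0 FIRE
t=1: input=5 -> V=0 FIRE
t=2: input=0 -> V=0
t=3: input=0 -> V=0
t=4: input=0 -> V=0
t=5: input=3 -> V=0 FIRE
t=6: input=0 -> V=0
t=7: input=3 -> V=0 FIRE
t=8: input=5 -> V=0 FIRE
t=9: input=3 -> V=0 FIRE
t=10: input=2 -> V=14
t=11: input=2 -> V=0 FIRE

Answer: 7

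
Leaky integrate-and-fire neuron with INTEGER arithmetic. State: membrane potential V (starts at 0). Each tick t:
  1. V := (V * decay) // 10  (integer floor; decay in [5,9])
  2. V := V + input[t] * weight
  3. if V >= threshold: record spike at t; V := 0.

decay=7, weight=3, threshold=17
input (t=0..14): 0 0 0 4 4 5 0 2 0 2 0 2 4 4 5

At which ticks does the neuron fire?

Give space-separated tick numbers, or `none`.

Answer: 4 12 14

Derivation:
t=0: input=0 -> V=0
t=1: input=0 -> V=0
t=2: input=0 -> V=0
t=3: input=4 -> V=12
t=4: input=4 -> V=0 FIRE
t=5: input=5 -> V=15
t=6: input=0 -> V=10
t=7: input=2 -> V=13
t=8: input=0 -> V=9
t=9: input=2 -> V=12
t=10: input=0 -> V=8
t=11: input=2 -> V=11
t=12: input=4 -> V=0 FIRE
t=13: input=4 -> V=12
t=14: input=5 -> V=0 FIRE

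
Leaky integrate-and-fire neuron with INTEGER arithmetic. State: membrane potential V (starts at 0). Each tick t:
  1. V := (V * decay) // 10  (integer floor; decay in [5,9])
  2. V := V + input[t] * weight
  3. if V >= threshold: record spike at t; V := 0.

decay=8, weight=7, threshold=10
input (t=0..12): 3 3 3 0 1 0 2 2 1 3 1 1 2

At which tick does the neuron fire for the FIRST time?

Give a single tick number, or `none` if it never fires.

t=0: input=3 -> V=0 FIRE
t=1: input=3 -> V=0 FIRE
t=2: input=3 -> V=0 FIRE
t=3: input=0 -> V=0
t=4: input=1 -> V=7
t=5: input=0 -> V=5
t=6: input=2 -> V=0 FIRE
t=7: input=2 -> V=0 FIRE
t=8: input=1 -> V=7
t=9: input=3 -> V=0 FIRE
t=10: input=1 -> V=7
t=11: input=1 -> V=0 FIRE
t=12: input=2 -> V=0 FIRE

Answer: 0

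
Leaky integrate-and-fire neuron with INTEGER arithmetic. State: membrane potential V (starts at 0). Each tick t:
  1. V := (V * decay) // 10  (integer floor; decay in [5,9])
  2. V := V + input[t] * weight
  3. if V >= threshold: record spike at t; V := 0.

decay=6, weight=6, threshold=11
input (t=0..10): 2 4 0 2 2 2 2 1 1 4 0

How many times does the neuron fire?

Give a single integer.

Answer: 7

Derivation:
t=0: input=2 -> V=0 FIRE
t=1: input=4 -> V=0 FIRE
t=2: input=0 -> V=0
t=3: input=2 -> V=0 FIRE
t=4: input=2 -> V=0 FIRE
t=5: input=2 -> V=0 FIRE
t=6: input=2 -> V=0 FIRE
t=7: input=1 -> V=6
t=8: input=1 -> V=9
t=9: input=4 -> V=0 FIRE
t=10: input=0 -> V=0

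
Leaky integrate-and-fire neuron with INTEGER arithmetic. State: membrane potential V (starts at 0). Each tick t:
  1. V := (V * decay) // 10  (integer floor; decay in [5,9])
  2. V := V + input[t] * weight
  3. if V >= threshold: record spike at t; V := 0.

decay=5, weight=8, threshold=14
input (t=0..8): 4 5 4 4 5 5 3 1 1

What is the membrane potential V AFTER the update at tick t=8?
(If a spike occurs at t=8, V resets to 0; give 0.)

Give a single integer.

t=0: input=4 -> V=0 FIRE
t=1: input=5 -> V=0 FIRE
t=2: input=4 -> V=0 FIRE
t=3: input=4 -> V=0 FIRE
t=4: input=5 -> V=0 FIRE
t=5: input=5 -> V=0 FIRE
t=6: input=3 -> V=0 FIRE
t=7: input=1 -> V=8
t=8: input=1 -> V=12

Answer: 12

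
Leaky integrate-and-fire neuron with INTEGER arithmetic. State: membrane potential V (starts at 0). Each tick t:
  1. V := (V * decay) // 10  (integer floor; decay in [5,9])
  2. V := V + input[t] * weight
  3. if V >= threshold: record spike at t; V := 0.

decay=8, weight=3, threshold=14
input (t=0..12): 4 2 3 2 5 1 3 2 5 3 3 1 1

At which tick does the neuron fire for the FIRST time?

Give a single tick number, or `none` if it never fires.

Answer: 1

Derivation:
t=0: input=4 -> V=12
t=1: input=2 -> V=0 FIRE
t=2: input=3 -> V=9
t=3: input=2 -> V=13
t=4: input=5 -> V=0 FIRE
t=5: input=1 -> V=3
t=6: input=3 -> V=11
t=7: input=2 -> V=0 FIRE
t=8: input=5 -> V=0 FIRE
t=9: input=3 -> V=9
t=10: input=3 -> V=0 FIRE
t=11: input=1 -> V=3
t=12: input=1 -> V=5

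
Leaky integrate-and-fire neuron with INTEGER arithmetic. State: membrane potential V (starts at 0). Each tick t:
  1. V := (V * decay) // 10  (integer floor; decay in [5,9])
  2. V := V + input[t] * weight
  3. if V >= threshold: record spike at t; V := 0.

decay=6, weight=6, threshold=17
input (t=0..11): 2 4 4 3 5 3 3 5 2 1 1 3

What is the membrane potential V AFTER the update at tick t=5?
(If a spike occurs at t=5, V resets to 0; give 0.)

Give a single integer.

Answer: 0

Derivation:
t=0: input=2 -> V=12
t=1: input=4 -> V=0 FIRE
t=2: input=4 -> V=0 FIRE
t=3: input=3 -> V=0 FIRE
t=4: input=5 -> V=0 FIRE
t=5: input=3 -> V=0 FIRE
t=6: input=3 -> V=0 FIRE
t=7: input=5 -> V=0 FIRE
t=8: input=2 -> V=12
t=9: input=1 -> V=13
t=10: input=1 -> V=13
t=11: input=3 -> V=0 FIRE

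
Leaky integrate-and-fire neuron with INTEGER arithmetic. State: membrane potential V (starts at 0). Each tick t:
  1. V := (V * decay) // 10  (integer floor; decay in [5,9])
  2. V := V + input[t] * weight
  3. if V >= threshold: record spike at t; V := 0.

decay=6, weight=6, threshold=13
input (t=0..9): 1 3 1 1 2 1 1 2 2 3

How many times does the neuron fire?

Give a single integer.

Answer: 4

Derivation:
t=0: input=1 -> V=6
t=1: input=3 -> V=0 FIRE
t=2: input=1 -> V=6
t=3: input=1 -> V=9
t=4: input=2 -> V=0 FIRE
t=5: input=1 -> V=6
t=6: input=1 -> V=9
t=7: input=2 -> V=0 FIRE
t=8: input=2 -> V=12
t=9: input=3 -> V=0 FIRE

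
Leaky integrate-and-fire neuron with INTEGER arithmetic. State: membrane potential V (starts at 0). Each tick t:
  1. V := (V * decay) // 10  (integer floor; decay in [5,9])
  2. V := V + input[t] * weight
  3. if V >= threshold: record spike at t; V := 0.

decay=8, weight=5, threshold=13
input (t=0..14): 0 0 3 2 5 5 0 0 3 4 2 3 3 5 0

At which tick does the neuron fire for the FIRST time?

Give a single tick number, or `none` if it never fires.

Answer: 2

Derivation:
t=0: input=0 -> V=0
t=1: input=0 -> V=0
t=2: input=3 -> V=0 FIRE
t=3: input=2 -> V=10
t=4: input=5 -> V=0 FIRE
t=5: input=5 -> V=0 FIRE
t=6: input=0 -> V=0
t=7: input=0 -> V=0
t=8: input=3 -> V=0 FIRE
t=9: input=4 -> V=0 FIRE
t=10: input=2 -> V=10
t=11: input=3 -> V=0 FIRE
t=12: input=3 -> V=0 FIRE
t=13: input=5 -> V=0 FIRE
t=14: input=0 -> V=0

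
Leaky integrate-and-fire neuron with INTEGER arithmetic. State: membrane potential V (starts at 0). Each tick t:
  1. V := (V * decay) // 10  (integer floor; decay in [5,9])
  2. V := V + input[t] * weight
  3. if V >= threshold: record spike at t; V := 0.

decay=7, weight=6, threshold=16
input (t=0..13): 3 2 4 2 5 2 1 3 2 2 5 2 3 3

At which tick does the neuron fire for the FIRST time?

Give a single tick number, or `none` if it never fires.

Answer: 0

Derivation:
t=0: input=3 -> V=0 FIRE
t=1: input=2 -> V=12
t=2: input=4 -> V=0 FIRE
t=3: input=2 -> V=12
t=4: input=5 -> V=0 FIRE
t=5: input=2 -> V=12
t=6: input=1 -> V=14
t=7: input=3 -> V=0 FIRE
t=8: input=2 -> V=12
t=9: input=2 -> V=0 FIRE
t=10: input=5 -> V=0 FIRE
t=11: input=2 -> V=12
t=12: input=3 -> V=0 FIRE
t=13: input=3 -> V=0 FIRE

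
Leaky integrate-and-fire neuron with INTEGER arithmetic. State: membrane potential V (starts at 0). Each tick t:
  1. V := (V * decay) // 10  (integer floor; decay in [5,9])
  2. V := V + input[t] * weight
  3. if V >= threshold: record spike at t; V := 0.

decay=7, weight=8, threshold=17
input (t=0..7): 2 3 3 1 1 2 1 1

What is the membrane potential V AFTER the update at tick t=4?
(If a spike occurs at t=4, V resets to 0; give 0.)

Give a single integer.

t=0: input=2 -> V=16
t=1: input=3 -> V=0 FIRE
t=2: input=3 -> V=0 FIRE
t=3: input=1 -> V=8
t=4: input=1 -> V=13
t=5: input=2 -> V=0 FIRE
t=6: input=1 -> V=8
t=7: input=1 -> V=13

Answer: 13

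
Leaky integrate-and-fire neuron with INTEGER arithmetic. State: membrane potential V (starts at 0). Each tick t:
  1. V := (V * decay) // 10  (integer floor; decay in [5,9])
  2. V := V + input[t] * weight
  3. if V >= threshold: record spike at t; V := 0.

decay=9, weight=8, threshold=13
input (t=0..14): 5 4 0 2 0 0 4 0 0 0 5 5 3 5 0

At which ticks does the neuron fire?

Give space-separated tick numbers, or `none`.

Answer: 0 1 3 6 10 11 12 13

Derivation:
t=0: input=5 -> V=0 FIRE
t=1: input=4 -> V=0 FIRE
t=2: input=0 -> V=0
t=3: input=2 -> V=0 FIRE
t=4: input=0 -> V=0
t=5: input=0 -> V=0
t=6: input=4 -> V=0 FIRE
t=7: input=0 -> V=0
t=8: input=0 -> V=0
t=9: input=0 -> V=0
t=10: input=5 -> V=0 FIRE
t=11: input=5 -> V=0 FIRE
t=12: input=3 -> V=0 FIRE
t=13: input=5 -> V=0 FIRE
t=14: input=0 -> V=0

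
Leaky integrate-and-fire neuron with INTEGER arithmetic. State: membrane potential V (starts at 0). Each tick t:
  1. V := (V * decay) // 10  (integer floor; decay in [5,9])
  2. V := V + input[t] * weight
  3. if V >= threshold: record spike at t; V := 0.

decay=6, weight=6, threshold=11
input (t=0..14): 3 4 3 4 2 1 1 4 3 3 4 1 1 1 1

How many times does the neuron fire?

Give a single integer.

Answer: 10

Derivation:
t=0: input=3 -> V=0 FIRE
t=1: input=4 -> V=0 FIRE
t=2: input=3 -> V=0 FIRE
t=3: input=4 -> V=0 FIRE
t=4: input=2 -> V=0 FIRE
t=5: input=1 -> V=6
t=6: input=1 -> V=9
t=7: input=4 -> V=0 FIRE
t=8: input=3 -> V=0 FIRE
t=9: input=3 -> V=0 FIRE
t=10: input=4 -> V=0 FIRE
t=11: input=1 -> V=6
t=12: input=1 -> V=9
t=13: input=1 -> V=0 FIRE
t=14: input=1 -> V=6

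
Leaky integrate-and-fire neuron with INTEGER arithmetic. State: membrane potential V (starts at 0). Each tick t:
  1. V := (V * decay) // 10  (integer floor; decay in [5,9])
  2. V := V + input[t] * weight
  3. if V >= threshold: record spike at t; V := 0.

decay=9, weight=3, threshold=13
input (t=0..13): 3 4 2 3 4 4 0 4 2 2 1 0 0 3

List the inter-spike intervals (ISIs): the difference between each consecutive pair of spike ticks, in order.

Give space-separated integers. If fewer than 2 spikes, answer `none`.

t=0: input=3 -> V=9
t=1: input=4 -> V=0 FIRE
t=2: input=2 -> V=6
t=3: input=3 -> V=0 FIRE
t=4: input=4 -> V=12
t=5: input=4 -> V=0 FIRE
t=6: input=0 -> V=0
t=7: input=4 -> V=12
t=8: input=2 -> V=0 FIRE
t=9: input=2 -> V=6
t=10: input=1 -> V=8
t=11: input=0 -> V=7
t=12: input=0 -> V=6
t=13: input=3 -> V=0 FIRE

Answer: 2 2 3 5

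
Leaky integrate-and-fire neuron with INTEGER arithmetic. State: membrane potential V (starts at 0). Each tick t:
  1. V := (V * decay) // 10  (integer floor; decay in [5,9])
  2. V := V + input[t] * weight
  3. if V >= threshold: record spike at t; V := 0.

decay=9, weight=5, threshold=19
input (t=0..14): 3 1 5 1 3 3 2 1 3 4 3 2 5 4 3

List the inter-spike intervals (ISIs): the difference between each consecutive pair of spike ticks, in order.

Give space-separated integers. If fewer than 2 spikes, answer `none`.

t=0: input=3 -> V=15
t=1: input=1 -> V=18
t=2: input=5 -> V=0 FIRE
t=3: input=1 -> V=5
t=4: input=3 -> V=0 FIRE
t=5: input=3 -> V=15
t=6: input=2 -> V=0 FIRE
t=7: input=1 -> V=5
t=8: input=3 -> V=0 FIRE
t=9: input=4 -> V=0 FIRE
t=10: input=3 -> V=15
t=11: input=2 -> V=0 FIRE
t=12: input=5 -> V=0 FIRE
t=13: input=4 -> V=0 FIRE
t=14: input=3 -> V=15

Answer: 2 2 2 1 2 1 1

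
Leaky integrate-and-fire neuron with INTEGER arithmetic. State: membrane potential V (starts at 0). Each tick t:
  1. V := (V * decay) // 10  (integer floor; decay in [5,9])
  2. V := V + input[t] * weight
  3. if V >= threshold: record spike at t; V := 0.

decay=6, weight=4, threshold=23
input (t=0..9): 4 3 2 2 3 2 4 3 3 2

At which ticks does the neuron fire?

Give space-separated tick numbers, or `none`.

Answer: 4 7

Derivation:
t=0: input=4 -> V=16
t=1: input=3 -> V=21
t=2: input=2 -> V=20
t=3: input=2 -> V=20
t=4: input=3 -> V=0 FIRE
t=5: input=2 -> V=8
t=6: input=4 -> V=20
t=7: input=3 -> V=0 FIRE
t=8: input=3 -> V=12
t=9: input=2 -> V=15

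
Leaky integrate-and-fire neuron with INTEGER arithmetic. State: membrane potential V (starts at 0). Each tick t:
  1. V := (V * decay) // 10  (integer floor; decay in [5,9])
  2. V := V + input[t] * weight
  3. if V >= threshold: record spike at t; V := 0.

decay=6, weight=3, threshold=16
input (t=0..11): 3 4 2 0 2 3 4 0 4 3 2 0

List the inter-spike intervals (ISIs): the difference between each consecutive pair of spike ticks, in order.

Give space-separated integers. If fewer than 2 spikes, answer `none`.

Answer: 5 3

Derivation:
t=0: input=3 -> V=9
t=1: input=4 -> V=0 FIRE
t=2: input=2 -> V=6
t=3: input=0 -> V=3
t=4: input=2 -> V=7
t=5: input=3 -> V=13
t=6: input=4 -> V=0 FIRE
t=7: input=0 -> V=0
t=8: input=4 -> V=12
t=9: input=3 -> V=0 FIRE
t=10: input=2 -> V=6
t=11: input=0 -> V=3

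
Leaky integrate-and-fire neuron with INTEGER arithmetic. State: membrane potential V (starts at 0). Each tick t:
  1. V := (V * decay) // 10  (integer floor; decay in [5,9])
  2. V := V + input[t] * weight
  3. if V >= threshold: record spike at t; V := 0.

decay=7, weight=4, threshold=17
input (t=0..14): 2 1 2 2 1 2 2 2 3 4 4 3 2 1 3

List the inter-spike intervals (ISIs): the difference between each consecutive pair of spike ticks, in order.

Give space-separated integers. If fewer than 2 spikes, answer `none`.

Answer: 4 2 2 3

Derivation:
t=0: input=2 -> V=8
t=1: input=1 -> V=9
t=2: input=2 -> V=14
t=3: input=2 -> V=0 FIRE
t=4: input=1 -> V=4
t=5: input=2 -> V=10
t=6: input=2 -> V=15
t=7: input=2 -> V=0 FIRE
t=8: input=3 -> V=12
t=9: input=4 -> V=0 FIRE
t=10: input=4 -> V=16
t=11: input=3 -> V=0 FIRE
t=12: input=2 -> V=8
t=13: input=1 -> V=9
t=14: input=3 -> V=0 FIRE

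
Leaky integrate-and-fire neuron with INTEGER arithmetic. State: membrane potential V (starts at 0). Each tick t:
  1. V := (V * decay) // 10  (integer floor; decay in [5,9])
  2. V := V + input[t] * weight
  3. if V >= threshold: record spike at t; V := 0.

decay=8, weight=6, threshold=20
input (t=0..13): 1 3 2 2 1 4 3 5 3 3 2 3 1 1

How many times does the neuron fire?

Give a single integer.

Answer: 6

Derivation:
t=0: input=1 -> V=6
t=1: input=3 -> V=0 FIRE
t=2: input=2 -> V=12
t=3: input=2 -> V=0 FIRE
t=4: input=1 -> V=6
t=5: input=4 -> V=0 FIRE
t=6: input=3 -> V=18
t=7: input=5 -> V=0 FIRE
t=8: input=3 -> V=18
t=9: input=3 -> V=0 FIRE
t=10: input=2 -> V=12
t=11: input=3 -> V=0 FIRE
t=12: input=1 -> V=6
t=13: input=1 -> V=10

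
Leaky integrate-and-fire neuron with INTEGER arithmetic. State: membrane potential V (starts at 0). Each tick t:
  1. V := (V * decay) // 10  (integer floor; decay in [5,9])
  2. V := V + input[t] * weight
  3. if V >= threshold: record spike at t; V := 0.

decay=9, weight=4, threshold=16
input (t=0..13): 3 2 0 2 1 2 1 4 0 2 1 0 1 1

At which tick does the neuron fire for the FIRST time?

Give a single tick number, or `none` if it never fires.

Answer: 1

Derivation:
t=0: input=3 -> V=12
t=1: input=2 -> V=0 FIRE
t=2: input=0 -> V=0
t=3: input=2 -> V=8
t=4: input=1 -> V=11
t=5: input=2 -> V=0 FIRE
t=6: input=1 -> V=4
t=7: input=4 -> V=0 FIRE
t=8: input=0 -> V=0
t=9: input=2 -> V=8
t=10: input=1 -> V=11
t=11: input=0 -> V=9
t=12: input=1 -> V=12
t=13: input=1 -> V=14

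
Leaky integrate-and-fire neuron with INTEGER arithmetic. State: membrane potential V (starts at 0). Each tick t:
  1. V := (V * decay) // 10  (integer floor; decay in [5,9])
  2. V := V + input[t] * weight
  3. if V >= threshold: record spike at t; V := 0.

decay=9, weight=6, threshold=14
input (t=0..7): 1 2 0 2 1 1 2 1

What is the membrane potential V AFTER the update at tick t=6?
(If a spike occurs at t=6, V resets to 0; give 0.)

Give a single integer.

t=0: input=1 -> V=6
t=1: input=2 -> V=0 FIRE
t=2: input=0 -> V=0
t=3: input=2 -> V=12
t=4: input=1 -> V=0 FIRE
t=5: input=1 -> V=6
t=6: input=2 -> V=0 FIRE
t=7: input=1 -> V=6

Answer: 0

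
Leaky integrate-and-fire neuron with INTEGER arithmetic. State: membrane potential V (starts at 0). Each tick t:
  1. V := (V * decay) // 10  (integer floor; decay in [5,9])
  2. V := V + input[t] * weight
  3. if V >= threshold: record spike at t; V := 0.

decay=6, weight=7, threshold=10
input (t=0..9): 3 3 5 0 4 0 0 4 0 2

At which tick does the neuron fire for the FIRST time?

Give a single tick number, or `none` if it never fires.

Answer: 0

Derivation:
t=0: input=3 -> V=0 FIRE
t=1: input=3 -> V=0 FIRE
t=2: input=5 -> V=0 FIRE
t=3: input=0 -> V=0
t=4: input=4 -> V=0 FIRE
t=5: input=0 -> V=0
t=6: input=0 -> V=0
t=7: input=4 -> V=0 FIRE
t=8: input=0 -> V=0
t=9: input=2 -> V=0 FIRE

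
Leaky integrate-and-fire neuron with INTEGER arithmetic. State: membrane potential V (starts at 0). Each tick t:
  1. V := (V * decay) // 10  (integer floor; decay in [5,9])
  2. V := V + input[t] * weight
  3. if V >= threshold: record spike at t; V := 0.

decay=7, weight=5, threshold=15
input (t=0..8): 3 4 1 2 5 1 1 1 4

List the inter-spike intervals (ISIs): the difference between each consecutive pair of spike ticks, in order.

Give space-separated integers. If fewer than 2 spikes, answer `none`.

Answer: 1 3 4

Derivation:
t=0: input=3 -> V=0 FIRE
t=1: input=4 -> V=0 FIRE
t=2: input=1 -> V=5
t=3: input=2 -> V=13
t=4: input=5 -> V=0 FIRE
t=5: input=1 -> V=5
t=6: input=1 -> V=8
t=7: input=1 -> V=10
t=8: input=4 -> V=0 FIRE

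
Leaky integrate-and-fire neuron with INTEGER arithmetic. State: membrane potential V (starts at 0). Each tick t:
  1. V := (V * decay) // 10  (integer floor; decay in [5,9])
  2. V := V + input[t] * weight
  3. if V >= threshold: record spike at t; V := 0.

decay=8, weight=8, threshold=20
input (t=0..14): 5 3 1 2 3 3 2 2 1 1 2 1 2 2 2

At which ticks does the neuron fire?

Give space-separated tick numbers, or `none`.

Answer: 0 1 3 4 5 7 10 12 14

Derivation:
t=0: input=5 -> V=0 FIRE
t=1: input=3 -> V=0 FIRE
t=2: input=1 -> V=8
t=3: input=2 -> V=0 FIRE
t=4: input=3 -> V=0 FIRE
t=5: input=3 -> V=0 FIRE
t=6: input=2 -> V=16
t=7: input=2 -> V=0 FIRE
t=8: input=1 -> V=8
t=9: input=1 -> V=14
t=10: input=2 -> V=0 FIRE
t=11: input=1 -> V=8
t=12: input=2 -> V=0 FIRE
t=13: input=2 -> V=16
t=14: input=2 -> V=0 FIRE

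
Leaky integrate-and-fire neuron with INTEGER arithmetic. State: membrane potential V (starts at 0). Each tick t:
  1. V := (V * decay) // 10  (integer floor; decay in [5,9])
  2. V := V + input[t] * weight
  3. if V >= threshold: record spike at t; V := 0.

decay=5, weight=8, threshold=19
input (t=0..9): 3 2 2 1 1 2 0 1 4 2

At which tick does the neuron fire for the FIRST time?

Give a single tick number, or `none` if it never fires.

Answer: 0

Derivation:
t=0: input=3 -> V=0 FIRE
t=1: input=2 -> V=16
t=2: input=2 -> V=0 FIRE
t=3: input=1 -> V=8
t=4: input=1 -> V=12
t=5: input=2 -> V=0 FIRE
t=6: input=0 -> V=0
t=7: input=1 -> V=8
t=8: input=4 -> V=0 FIRE
t=9: input=2 -> V=16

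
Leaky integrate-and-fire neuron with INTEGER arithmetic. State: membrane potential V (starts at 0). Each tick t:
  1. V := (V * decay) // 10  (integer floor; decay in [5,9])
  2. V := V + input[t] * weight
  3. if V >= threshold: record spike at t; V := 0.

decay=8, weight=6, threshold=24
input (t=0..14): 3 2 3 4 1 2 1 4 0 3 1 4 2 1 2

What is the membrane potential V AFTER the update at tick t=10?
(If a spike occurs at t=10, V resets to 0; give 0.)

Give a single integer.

Answer: 20

Derivation:
t=0: input=3 -> V=18
t=1: input=2 -> V=0 FIRE
t=2: input=3 -> V=18
t=3: input=4 -> V=0 FIRE
t=4: input=1 -> V=6
t=5: input=2 -> V=16
t=6: input=1 -> V=18
t=7: input=4 -> V=0 FIRE
t=8: input=0 -> V=0
t=9: input=3 -> V=18
t=10: input=1 -> V=20
t=11: input=4 -> V=0 FIRE
t=12: input=2 -> V=12
t=13: input=1 -> V=15
t=14: input=2 -> V=0 FIRE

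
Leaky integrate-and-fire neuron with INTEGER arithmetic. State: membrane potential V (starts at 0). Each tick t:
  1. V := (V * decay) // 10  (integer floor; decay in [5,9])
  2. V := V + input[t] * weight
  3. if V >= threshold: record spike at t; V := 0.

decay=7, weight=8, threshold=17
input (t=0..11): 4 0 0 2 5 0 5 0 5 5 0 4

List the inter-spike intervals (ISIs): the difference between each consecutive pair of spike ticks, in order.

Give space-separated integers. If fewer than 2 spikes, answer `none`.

Answer: 4 2 2 1 2

Derivation:
t=0: input=4 -> V=0 FIRE
t=1: input=0 -> V=0
t=2: input=0 -> V=0
t=3: input=2 -> V=16
t=4: input=5 -> V=0 FIRE
t=5: input=0 -> V=0
t=6: input=5 -> V=0 FIRE
t=7: input=0 -> V=0
t=8: input=5 -> V=0 FIRE
t=9: input=5 -> V=0 FIRE
t=10: input=0 -> V=0
t=11: input=4 -> V=0 FIRE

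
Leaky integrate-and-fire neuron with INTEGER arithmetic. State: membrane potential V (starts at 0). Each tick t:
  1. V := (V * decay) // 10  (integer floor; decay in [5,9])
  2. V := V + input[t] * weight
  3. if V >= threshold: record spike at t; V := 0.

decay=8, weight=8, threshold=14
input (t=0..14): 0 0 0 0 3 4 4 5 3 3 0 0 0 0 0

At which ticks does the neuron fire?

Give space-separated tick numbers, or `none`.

Answer: 4 5 6 7 8 9

Derivation:
t=0: input=0 -> V=0
t=1: input=0 -> V=0
t=2: input=0 -> V=0
t=3: input=0 -> V=0
t=4: input=3 -> V=0 FIRE
t=5: input=4 -> V=0 FIRE
t=6: input=4 -> V=0 FIRE
t=7: input=5 -> V=0 FIRE
t=8: input=3 -> V=0 FIRE
t=9: input=3 -> V=0 FIRE
t=10: input=0 -> V=0
t=11: input=0 -> V=0
t=12: input=0 -> V=0
t=13: input=0 -> V=0
t=14: input=0 -> V=0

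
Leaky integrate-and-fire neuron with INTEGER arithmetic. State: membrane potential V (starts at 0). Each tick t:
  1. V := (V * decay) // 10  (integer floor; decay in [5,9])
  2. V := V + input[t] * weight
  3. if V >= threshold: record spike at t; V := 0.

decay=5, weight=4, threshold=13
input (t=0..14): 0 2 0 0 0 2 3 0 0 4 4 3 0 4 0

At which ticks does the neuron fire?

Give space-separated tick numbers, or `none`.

Answer: 6 9 10 13

Derivation:
t=0: input=0 -> V=0
t=1: input=2 -> V=8
t=2: input=0 -> V=4
t=3: input=0 -> V=2
t=4: input=0 -> V=1
t=5: input=2 -> V=8
t=6: input=3 -> V=0 FIRE
t=7: input=0 -> V=0
t=8: input=0 -> V=0
t=9: input=4 -> V=0 FIRE
t=10: input=4 -> V=0 FIRE
t=11: input=3 -> V=12
t=12: input=0 -> V=6
t=13: input=4 -> V=0 FIRE
t=14: input=0 -> V=0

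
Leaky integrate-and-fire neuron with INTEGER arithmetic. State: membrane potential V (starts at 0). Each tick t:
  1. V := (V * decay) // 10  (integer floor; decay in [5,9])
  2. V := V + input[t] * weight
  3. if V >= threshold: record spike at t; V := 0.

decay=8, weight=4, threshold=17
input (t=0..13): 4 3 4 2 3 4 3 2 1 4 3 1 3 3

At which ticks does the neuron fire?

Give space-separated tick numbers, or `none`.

t=0: input=4 -> V=16
t=1: input=3 -> V=0 FIRE
t=2: input=4 -> V=16
t=3: input=2 -> V=0 FIRE
t=4: input=3 -> V=12
t=5: input=4 -> V=0 FIRE
t=6: input=3 -> V=12
t=7: input=2 -> V=0 FIRE
t=8: input=1 -> V=4
t=9: input=4 -> V=0 FIRE
t=10: input=3 -> V=12
t=11: input=1 -> V=13
t=12: input=3 -> V=0 FIRE
t=13: input=3 -> V=12

Answer: 1 3 5 7 9 12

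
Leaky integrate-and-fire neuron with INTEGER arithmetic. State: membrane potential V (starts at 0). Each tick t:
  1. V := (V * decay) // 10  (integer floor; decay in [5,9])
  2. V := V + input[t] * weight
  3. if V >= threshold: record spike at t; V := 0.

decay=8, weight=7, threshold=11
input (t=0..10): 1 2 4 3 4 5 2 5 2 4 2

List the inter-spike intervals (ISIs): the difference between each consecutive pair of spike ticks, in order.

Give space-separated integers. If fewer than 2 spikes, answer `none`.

Answer: 1 1 1 1 1 1 1 1 1

Derivation:
t=0: input=1 -> V=7
t=1: input=2 -> V=0 FIRE
t=2: input=4 -> V=0 FIRE
t=3: input=3 -> V=0 FIRE
t=4: input=4 -> V=0 FIRE
t=5: input=5 -> V=0 FIRE
t=6: input=2 -> V=0 FIRE
t=7: input=5 -> V=0 FIRE
t=8: input=2 -> V=0 FIRE
t=9: input=4 -> V=0 FIRE
t=10: input=2 -> V=0 FIRE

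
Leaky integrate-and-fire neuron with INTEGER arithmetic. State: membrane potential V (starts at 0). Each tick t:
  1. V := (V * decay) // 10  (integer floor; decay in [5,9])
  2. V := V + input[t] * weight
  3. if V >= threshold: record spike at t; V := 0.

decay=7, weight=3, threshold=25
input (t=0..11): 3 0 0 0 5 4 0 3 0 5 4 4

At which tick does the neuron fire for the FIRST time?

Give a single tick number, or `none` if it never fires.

Answer: 10

Derivation:
t=0: input=3 -> V=9
t=1: input=0 -> V=6
t=2: input=0 -> V=4
t=3: input=0 -> V=2
t=4: input=5 -> V=16
t=5: input=4 -> V=23
t=6: input=0 -> V=16
t=7: input=3 -> V=20
t=8: input=0 -> V=14
t=9: input=5 -> V=24
t=10: input=4 -> V=0 FIRE
t=11: input=4 -> V=12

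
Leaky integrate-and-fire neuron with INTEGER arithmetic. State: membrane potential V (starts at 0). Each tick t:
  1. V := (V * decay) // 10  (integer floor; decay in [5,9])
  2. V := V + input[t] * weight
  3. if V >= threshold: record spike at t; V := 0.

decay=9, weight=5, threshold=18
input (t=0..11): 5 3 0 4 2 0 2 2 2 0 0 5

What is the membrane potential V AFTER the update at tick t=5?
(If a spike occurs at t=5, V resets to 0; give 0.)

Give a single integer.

t=0: input=5 -> V=0 FIRE
t=1: input=3 -> V=15
t=2: input=0 -> V=13
t=3: input=4 -> V=0 FIRE
t=4: input=2 -> V=10
t=5: input=0 -> V=9
t=6: input=2 -> V=0 FIRE
t=7: input=2 -> V=10
t=8: input=2 -> V=0 FIRE
t=9: input=0 -> V=0
t=10: input=0 -> V=0
t=11: input=5 -> V=0 FIRE

Answer: 9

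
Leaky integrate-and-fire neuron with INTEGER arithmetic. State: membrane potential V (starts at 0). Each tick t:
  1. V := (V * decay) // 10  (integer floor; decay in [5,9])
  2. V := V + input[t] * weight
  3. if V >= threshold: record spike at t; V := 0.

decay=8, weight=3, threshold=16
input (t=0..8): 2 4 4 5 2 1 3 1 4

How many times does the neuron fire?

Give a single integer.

Answer: 3

Derivation:
t=0: input=2 -> V=6
t=1: input=4 -> V=0 FIRE
t=2: input=4 -> V=12
t=3: input=5 -> V=0 FIRE
t=4: input=2 -> V=6
t=5: input=1 -> V=7
t=6: input=3 -> V=14
t=7: input=1 -> V=14
t=8: input=4 -> V=0 FIRE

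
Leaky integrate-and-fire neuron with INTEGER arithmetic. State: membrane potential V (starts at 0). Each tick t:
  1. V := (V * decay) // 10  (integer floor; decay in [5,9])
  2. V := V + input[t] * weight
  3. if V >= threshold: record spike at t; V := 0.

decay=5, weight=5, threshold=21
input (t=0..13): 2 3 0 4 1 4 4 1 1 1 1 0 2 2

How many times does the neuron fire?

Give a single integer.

Answer: 2

Derivation:
t=0: input=2 -> V=10
t=1: input=3 -> V=20
t=2: input=0 -> V=10
t=3: input=4 -> V=0 FIRE
t=4: input=1 -> V=5
t=5: input=4 -> V=0 FIRE
t=6: input=4 -> V=20
t=7: input=1 -> V=15
t=8: input=1 -> V=12
t=9: input=1 -> V=11
t=10: input=1 -> V=10
t=11: input=0 -> V=5
t=12: input=2 -> V=12
t=13: input=2 -> V=16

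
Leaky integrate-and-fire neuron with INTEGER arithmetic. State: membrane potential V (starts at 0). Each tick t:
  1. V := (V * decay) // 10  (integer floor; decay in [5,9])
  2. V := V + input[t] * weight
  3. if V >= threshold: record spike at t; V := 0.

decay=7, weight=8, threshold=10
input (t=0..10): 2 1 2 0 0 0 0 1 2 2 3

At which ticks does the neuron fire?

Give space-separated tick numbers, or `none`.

Answer: 0 2 8 9 10

Derivation:
t=0: input=2 -> V=0 FIRE
t=1: input=1 -> V=8
t=2: input=2 -> V=0 FIRE
t=3: input=0 -> V=0
t=4: input=0 -> V=0
t=5: input=0 -> V=0
t=6: input=0 -> V=0
t=7: input=1 -> V=8
t=8: input=2 -> V=0 FIRE
t=9: input=2 -> V=0 FIRE
t=10: input=3 -> V=0 FIRE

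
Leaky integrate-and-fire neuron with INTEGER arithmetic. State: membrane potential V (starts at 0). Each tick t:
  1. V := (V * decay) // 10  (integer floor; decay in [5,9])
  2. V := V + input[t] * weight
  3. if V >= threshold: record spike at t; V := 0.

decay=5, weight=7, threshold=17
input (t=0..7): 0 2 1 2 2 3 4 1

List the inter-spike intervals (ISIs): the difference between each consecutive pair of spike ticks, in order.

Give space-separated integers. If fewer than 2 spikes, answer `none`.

Answer: 2 1

Derivation:
t=0: input=0 -> V=0
t=1: input=2 -> V=14
t=2: input=1 -> V=14
t=3: input=2 -> V=0 FIRE
t=4: input=2 -> V=14
t=5: input=3 -> V=0 FIRE
t=6: input=4 -> V=0 FIRE
t=7: input=1 -> V=7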